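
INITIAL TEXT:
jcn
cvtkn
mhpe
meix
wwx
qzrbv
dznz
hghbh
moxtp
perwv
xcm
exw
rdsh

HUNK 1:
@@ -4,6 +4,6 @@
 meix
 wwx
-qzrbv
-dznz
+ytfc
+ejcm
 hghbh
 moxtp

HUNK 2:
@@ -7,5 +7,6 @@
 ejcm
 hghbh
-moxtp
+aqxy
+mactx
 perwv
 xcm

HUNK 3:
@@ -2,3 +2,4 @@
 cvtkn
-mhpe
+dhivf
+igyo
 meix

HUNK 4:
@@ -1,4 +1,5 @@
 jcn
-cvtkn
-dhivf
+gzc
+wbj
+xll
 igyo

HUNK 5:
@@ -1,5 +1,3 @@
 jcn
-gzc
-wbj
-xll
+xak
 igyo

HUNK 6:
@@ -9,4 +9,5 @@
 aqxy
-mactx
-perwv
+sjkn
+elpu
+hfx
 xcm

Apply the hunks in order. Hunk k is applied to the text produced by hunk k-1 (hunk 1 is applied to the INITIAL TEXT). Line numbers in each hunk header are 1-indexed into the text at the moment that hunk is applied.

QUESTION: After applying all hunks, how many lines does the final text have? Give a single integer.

Hunk 1: at line 4 remove [qzrbv,dznz] add [ytfc,ejcm] -> 13 lines: jcn cvtkn mhpe meix wwx ytfc ejcm hghbh moxtp perwv xcm exw rdsh
Hunk 2: at line 7 remove [moxtp] add [aqxy,mactx] -> 14 lines: jcn cvtkn mhpe meix wwx ytfc ejcm hghbh aqxy mactx perwv xcm exw rdsh
Hunk 3: at line 2 remove [mhpe] add [dhivf,igyo] -> 15 lines: jcn cvtkn dhivf igyo meix wwx ytfc ejcm hghbh aqxy mactx perwv xcm exw rdsh
Hunk 4: at line 1 remove [cvtkn,dhivf] add [gzc,wbj,xll] -> 16 lines: jcn gzc wbj xll igyo meix wwx ytfc ejcm hghbh aqxy mactx perwv xcm exw rdsh
Hunk 5: at line 1 remove [gzc,wbj,xll] add [xak] -> 14 lines: jcn xak igyo meix wwx ytfc ejcm hghbh aqxy mactx perwv xcm exw rdsh
Hunk 6: at line 9 remove [mactx,perwv] add [sjkn,elpu,hfx] -> 15 lines: jcn xak igyo meix wwx ytfc ejcm hghbh aqxy sjkn elpu hfx xcm exw rdsh
Final line count: 15

Answer: 15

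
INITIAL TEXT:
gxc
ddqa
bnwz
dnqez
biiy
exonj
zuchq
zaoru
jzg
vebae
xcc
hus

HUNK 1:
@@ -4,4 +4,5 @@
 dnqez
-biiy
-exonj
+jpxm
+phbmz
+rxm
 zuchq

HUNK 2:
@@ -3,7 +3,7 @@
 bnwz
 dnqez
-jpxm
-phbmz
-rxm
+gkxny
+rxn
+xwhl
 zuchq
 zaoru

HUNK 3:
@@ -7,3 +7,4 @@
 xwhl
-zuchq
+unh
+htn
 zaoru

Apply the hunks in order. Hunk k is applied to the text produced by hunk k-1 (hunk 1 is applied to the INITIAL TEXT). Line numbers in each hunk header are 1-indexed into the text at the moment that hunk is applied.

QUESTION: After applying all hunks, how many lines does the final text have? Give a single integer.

Hunk 1: at line 4 remove [biiy,exonj] add [jpxm,phbmz,rxm] -> 13 lines: gxc ddqa bnwz dnqez jpxm phbmz rxm zuchq zaoru jzg vebae xcc hus
Hunk 2: at line 3 remove [jpxm,phbmz,rxm] add [gkxny,rxn,xwhl] -> 13 lines: gxc ddqa bnwz dnqez gkxny rxn xwhl zuchq zaoru jzg vebae xcc hus
Hunk 3: at line 7 remove [zuchq] add [unh,htn] -> 14 lines: gxc ddqa bnwz dnqez gkxny rxn xwhl unh htn zaoru jzg vebae xcc hus
Final line count: 14

Answer: 14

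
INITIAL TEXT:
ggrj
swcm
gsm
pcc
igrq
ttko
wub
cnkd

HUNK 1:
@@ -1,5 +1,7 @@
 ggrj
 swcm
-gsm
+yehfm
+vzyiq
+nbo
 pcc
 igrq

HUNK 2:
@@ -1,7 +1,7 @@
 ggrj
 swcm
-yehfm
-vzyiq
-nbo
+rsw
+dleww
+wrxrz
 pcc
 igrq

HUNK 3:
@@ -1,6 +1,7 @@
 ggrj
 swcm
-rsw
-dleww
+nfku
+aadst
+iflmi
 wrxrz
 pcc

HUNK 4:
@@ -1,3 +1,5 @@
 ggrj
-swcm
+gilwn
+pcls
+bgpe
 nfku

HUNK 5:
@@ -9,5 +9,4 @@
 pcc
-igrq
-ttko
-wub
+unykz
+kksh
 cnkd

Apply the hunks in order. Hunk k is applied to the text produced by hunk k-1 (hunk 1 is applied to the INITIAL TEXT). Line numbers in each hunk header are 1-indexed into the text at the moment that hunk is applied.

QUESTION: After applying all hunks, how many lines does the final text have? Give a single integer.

Answer: 12

Derivation:
Hunk 1: at line 1 remove [gsm] add [yehfm,vzyiq,nbo] -> 10 lines: ggrj swcm yehfm vzyiq nbo pcc igrq ttko wub cnkd
Hunk 2: at line 1 remove [yehfm,vzyiq,nbo] add [rsw,dleww,wrxrz] -> 10 lines: ggrj swcm rsw dleww wrxrz pcc igrq ttko wub cnkd
Hunk 3: at line 1 remove [rsw,dleww] add [nfku,aadst,iflmi] -> 11 lines: ggrj swcm nfku aadst iflmi wrxrz pcc igrq ttko wub cnkd
Hunk 4: at line 1 remove [swcm] add [gilwn,pcls,bgpe] -> 13 lines: ggrj gilwn pcls bgpe nfku aadst iflmi wrxrz pcc igrq ttko wub cnkd
Hunk 5: at line 9 remove [igrq,ttko,wub] add [unykz,kksh] -> 12 lines: ggrj gilwn pcls bgpe nfku aadst iflmi wrxrz pcc unykz kksh cnkd
Final line count: 12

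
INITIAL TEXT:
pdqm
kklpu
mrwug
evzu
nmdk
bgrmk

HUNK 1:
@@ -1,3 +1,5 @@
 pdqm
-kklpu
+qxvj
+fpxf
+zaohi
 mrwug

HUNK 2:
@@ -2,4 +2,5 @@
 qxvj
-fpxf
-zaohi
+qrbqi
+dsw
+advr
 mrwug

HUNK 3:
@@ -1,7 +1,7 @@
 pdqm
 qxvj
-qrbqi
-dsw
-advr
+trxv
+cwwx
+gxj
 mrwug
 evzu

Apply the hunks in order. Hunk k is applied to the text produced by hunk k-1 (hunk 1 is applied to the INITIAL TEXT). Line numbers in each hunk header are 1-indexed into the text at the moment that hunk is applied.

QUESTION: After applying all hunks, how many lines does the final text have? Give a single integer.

Answer: 9

Derivation:
Hunk 1: at line 1 remove [kklpu] add [qxvj,fpxf,zaohi] -> 8 lines: pdqm qxvj fpxf zaohi mrwug evzu nmdk bgrmk
Hunk 2: at line 2 remove [fpxf,zaohi] add [qrbqi,dsw,advr] -> 9 lines: pdqm qxvj qrbqi dsw advr mrwug evzu nmdk bgrmk
Hunk 3: at line 1 remove [qrbqi,dsw,advr] add [trxv,cwwx,gxj] -> 9 lines: pdqm qxvj trxv cwwx gxj mrwug evzu nmdk bgrmk
Final line count: 9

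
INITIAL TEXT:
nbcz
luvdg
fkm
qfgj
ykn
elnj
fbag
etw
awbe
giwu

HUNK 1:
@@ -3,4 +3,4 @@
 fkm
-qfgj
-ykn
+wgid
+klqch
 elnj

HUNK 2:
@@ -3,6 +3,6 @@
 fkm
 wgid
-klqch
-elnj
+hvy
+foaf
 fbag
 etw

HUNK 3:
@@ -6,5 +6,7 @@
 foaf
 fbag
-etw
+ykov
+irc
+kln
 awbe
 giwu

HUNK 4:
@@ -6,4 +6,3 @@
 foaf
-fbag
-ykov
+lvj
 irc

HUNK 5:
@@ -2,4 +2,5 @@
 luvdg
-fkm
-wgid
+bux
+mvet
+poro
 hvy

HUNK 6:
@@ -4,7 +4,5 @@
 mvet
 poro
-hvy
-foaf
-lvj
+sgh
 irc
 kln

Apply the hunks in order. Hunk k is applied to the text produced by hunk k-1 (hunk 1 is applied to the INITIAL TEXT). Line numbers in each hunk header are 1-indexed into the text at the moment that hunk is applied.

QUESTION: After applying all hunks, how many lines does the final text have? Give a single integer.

Hunk 1: at line 3 remove [qfgj,ykn] add [wgid,klqch] -> 10 lines: nbcz luvdg fkm wgid klqch elnj fbag etw awbe giwu
Hunk 2: at line 3 remove [klqch,elnj] add [hvy,foaf] -> 10 lines: nbcz luvdg fkm wgid hvy foaf fbag etw awbe giwu
Hunk 3: at line 6 remove [etw] add [ykov,irc,kln] -> 12 lines: nbcz luvdg fkm wgid hvy foaf fbag ykov irc kln awbe giwu
Hunk 4: at line 6 remove [fbag,ykov] add [lvj] -> 11 lines: nbcz luvdg fkm wgid hvy foaf lvj irc kln awbe giwu
Hunk 5: at line 2 remove [fkm,wgid] add [bux,mvet,poro] -> 12 lines: nbcz luvdg bux mvet poro hvy foaf lvj irc kln awbe giwu
Hunk 6: at line 4 remove [hvy,foaf,lvj] add [sgh] -> 10 lines: nbcz luvdg bux mvet poro sgh irc kln awbe giwu
Final line count: 10

Answer: 10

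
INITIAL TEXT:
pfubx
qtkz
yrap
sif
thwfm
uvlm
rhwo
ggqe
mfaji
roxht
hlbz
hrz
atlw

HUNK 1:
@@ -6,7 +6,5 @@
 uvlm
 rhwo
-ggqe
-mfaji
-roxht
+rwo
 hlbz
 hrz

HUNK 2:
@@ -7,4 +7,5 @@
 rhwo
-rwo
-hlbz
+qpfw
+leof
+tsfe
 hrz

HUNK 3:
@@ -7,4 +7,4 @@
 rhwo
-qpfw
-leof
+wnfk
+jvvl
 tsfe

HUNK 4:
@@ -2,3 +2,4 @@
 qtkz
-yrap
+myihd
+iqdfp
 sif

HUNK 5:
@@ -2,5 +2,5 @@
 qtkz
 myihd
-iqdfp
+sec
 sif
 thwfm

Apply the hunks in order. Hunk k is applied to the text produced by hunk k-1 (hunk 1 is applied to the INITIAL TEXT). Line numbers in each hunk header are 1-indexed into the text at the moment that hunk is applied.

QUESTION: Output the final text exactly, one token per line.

Hunk 1: at line 6 remove [ggqe,mfaji,roxht] add [rwo] -> 11 lines: pfubx qtkz yrap sif thwfm uvlm rhwo rwo hlbz hrz atlw
Hunk 2: at line 7 remove [rwo,hlbz] add [qpfw,leof,tsfe] -> 12 lines: pfubx qtkz yrap sif thwfm uvlm rhwo qpfw leof tsfe hrz atlw
Hunk 3: at line 7 remove [qpfw,leof] add [wnfk,jvvl] -> 12 lines: pfubx qtkz yrap sif thwfm uvlm rhwo wnfk jvvl tsfe hrz atlw
Hunk 4: at line 2 remove [yrap] add [myihd,iqdfp] -> 13 lines: pfubx qtkz myihd iqdfp sif thwfm uvlm rhwo wnfk jvvl tsfe hrz atlw
Hunk 5: at line 2 remove [iqdfp] add [sec] -> 13 lines: pfubx qtkz myihd sec sif thwfm uvlm rhwo wnfk jvvl tsfe hrz atlw

Answer: pfubx
qtkz
myihd
sec
sif
thwfm
uvlm
rhwo
wnfk
jvvl
tsfe
hrz
atlw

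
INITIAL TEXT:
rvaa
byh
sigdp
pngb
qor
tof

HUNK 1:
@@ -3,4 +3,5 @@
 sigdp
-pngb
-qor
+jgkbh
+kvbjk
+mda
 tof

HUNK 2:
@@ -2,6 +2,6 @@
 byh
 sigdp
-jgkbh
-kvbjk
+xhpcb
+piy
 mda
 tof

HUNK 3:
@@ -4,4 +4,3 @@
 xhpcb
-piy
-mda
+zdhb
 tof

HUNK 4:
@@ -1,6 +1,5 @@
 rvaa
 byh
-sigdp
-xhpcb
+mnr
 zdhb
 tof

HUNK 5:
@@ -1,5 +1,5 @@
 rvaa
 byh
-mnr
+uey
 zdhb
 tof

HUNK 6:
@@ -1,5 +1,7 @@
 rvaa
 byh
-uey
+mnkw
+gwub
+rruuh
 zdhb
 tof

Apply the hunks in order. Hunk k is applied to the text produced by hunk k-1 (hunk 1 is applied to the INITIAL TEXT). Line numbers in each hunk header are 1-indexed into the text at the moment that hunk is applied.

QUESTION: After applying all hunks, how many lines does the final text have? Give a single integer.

Answer: 7

Derivation:
Hunk 1: at line 3 remove [pngb,qor] add [jgkbh,kvbjk,mda] -> 7 lines: rvaa byh sigdp jgkbh kvbjk mda tof
Hunk 2: at line 2 remove [jgkbh,kvbjk] add [xhpcb,piy] -> 7 lines: rvaa byh sigdp xhpcb piy mda tof
Hunk 3: at line 4 remove [piy,mda] add [zdhb] -> 6 lines: rvaa byh sigdp xhpcb zdhb tof
Hunk 4: at line 1 remove [sigdp,xhpcb] add [mnr] -> 5 lines: rvaa byh mnr zdhb tof
Hunk 5: at line 1 remove [mnr] add [uey] -> 5 lines: rvaa byh uey zdhb tof
Hunk 6: at line 1 remove [uey] add [mnkw,gwub,rruuh] -> 7 lines: rvaa byh mnkw gwub rruuh zdhb tof
Final line count: 7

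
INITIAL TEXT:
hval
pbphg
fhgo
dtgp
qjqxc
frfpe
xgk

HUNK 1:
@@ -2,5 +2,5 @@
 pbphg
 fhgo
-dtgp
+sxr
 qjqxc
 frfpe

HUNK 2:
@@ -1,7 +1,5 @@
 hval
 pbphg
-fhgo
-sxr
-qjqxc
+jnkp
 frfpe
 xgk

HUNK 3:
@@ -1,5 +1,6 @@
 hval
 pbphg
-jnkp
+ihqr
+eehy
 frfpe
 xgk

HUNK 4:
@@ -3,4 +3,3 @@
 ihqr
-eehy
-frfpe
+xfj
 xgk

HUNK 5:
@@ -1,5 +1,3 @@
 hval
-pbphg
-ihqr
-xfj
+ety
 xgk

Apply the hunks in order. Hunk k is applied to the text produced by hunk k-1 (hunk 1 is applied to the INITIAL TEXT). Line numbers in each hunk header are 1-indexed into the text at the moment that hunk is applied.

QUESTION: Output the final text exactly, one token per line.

Answer: hval
ety
xgk

Derivation:
Hunk 1: at line 2 remove [dtgp] add [sxr] -> 7 lines: hval pbphg fhgo sxr qjqxc frfpe xgk
Hunk 2: at line 1 remove [fhgo,sxr,qjqxc] add [jnkp] -> 5 lines: hval pbphg jnkp frfpe xgk
Hunk 3: at line 1 remove [jnkp] add [ihqr,eehy] -> 6 lines: hval pbphg ihqr eehy frfpe xgk
Hunk 4: at line 3 remove [eehy,frfpe] add [xfj] -> 5 lines: hval pbphg ihqr xfj xgk
Hunk 5: at line 1 remove [pbphg,ihqr,xfj] add [ety] -> 3 lines: hval ety xgk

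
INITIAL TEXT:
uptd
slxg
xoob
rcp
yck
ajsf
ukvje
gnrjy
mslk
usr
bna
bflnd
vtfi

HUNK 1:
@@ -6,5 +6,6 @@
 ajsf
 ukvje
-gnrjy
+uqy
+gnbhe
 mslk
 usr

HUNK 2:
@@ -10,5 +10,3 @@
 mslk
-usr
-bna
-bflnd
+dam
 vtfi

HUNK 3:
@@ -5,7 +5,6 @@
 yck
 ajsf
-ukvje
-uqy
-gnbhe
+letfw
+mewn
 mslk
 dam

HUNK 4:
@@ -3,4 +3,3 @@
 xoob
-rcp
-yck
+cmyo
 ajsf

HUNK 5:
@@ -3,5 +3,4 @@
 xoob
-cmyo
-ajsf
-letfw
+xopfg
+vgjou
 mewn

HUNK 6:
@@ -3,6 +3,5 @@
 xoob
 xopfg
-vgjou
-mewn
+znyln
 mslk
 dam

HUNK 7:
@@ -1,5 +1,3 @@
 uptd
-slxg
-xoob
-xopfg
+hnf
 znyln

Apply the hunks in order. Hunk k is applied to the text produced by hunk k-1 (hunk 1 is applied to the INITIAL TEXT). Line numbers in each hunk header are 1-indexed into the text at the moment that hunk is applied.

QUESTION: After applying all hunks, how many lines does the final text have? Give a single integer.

Answer: 6

Derivation:
Hunk 1: at line 6 remove [gnrjy] add [uqy,gnbhe] -> 14 lines: uptd slxg xoob rcp yck ajsf ukvje uqy gnbhe mslk usr bna bflnd vtfi
Hunk 2: at line 10 remove [usr,bna,bflnd] add [dam] -> 12 lines: uptd slxg xoob rcp yck ajsf ukvje uqy gnbhe mslk dam vtfi
Hunk 3: at line 5 remove [ukvje,uqy,gnbhe] add [letfw,mewn] -> 11 lines: uptd slxg xoob rcp yck ajsf letfw mewn mslk dam vtfi
Hunk 4: at line 3 remove [rcp,yck] add [cmyo] -> 10 lines: uptd slxg xoob cmyo ajsf letfw mewn mslk dam vtfi
Hunk 5: at line 3 remove [cmyo,ajsf,letfw] add [xopfg,vgjou] -> 9 lines: uptd slxg xoob xopfg vgjou mewn mslk dam vtfi
Hunk 6: at line 3 remove [vgjou,mewn] add [znyln] -> 8 lines: uptd slxg xoob xopfg znyln mslk dam vtfi
Hunk 7: at line 1 remove [slxg,xoob,xopfg] add [hnf] -> 6 lines: uptd hnf znyln mslk dam vtfi
Final line count: 6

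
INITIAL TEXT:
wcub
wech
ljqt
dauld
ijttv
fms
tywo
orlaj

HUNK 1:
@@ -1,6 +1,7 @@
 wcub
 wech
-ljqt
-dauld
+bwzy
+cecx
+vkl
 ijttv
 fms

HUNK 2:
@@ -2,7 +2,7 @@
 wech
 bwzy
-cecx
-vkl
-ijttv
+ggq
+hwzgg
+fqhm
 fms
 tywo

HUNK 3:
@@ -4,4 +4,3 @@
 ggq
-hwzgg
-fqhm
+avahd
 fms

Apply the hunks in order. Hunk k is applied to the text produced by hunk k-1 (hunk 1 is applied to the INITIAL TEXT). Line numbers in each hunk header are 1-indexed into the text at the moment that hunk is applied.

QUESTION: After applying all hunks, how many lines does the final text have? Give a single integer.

Hunk 1: at line 1 remove [ljqt,dauld] add [bwzy,cecx,vkl] -> 9 lines: wcub wech bwzy cecx vkl ijttv fms tywo orlaj
Hunk 2: at line 2 remove [cecx,vkl,ijttv] add [ggq,hwzgg,fqhm] -> 9 lines: wcub wech bwzy ggq hwzgg fqhm fms tywo orlaj
Hunk 3: at line 4 remove [hwzgg,fqhm] add [avahd] -> 8 lines: wcub wech bwzy ggq avahd fms tywo orlaj
Final line count: 8

Answer: 8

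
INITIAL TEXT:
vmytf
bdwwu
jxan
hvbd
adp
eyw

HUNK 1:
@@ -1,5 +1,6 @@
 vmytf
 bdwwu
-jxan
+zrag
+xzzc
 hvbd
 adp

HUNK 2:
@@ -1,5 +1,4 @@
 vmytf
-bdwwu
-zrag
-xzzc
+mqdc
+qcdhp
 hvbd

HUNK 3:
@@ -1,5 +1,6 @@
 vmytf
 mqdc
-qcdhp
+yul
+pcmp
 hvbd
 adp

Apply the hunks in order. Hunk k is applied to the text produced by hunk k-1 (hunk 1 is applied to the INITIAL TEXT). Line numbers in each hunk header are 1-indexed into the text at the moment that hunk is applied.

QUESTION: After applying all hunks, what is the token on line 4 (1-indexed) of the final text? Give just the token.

Hunk 1: at line 1 remove [jxan] add [zrag,xzzc] -> 7 lines: vmytf bdwwu zrag xzzc hvbd adp eyw
Hunk 2: at line 1 remove [bdwwu,zrag,xzzc] add [mqdc,qcdhp] -> 6 lines: vmytf mqdc qcdhp hvbd adp eyw
Hunk 3: at line 1 remove [qcdhp] add [yul,pcmp] -> 7 lines: vmytf mqdc yul pcmp hvbd adp eyw
Final line 4: pcmp

Answer: pcmp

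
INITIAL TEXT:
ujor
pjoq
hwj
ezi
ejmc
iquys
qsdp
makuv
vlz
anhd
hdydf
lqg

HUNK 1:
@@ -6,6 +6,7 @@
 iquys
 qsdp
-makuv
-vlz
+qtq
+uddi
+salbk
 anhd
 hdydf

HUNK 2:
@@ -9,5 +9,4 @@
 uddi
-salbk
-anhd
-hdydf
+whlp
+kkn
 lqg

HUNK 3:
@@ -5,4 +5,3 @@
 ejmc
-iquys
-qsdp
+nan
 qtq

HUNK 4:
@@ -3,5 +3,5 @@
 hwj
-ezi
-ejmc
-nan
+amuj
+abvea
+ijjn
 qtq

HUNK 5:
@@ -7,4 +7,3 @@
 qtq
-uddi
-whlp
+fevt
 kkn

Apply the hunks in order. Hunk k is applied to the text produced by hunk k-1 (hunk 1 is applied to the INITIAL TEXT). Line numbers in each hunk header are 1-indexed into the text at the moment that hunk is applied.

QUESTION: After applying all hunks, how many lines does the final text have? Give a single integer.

Answer: 10

Derivation:
Hunk 1: at line 6 remove [makuv,vlz] add [qtq,uddi,salbk] -> 13 lines: ujor pjoq hwj ezi ejmc iquys qsdp qtq uddi salbk anhd hdydf lqg
Hunk 2: at line 9 remove [salbk,anhd,hdydf] add [whlp,kkn] -> 12 lines: ujor pjoq hwj ezi ejmc iquys qsdp qtq uddi whlp kkn lqg
Hunk 3: at line 5 remove [iquys,qsdp] add [nan] -> 11 lines: ujor pjoq hwj ezi ejmc nan qtq uddi whlp kkn lqg
Hunk 4: at line 3 remove [ezi,ejmc,nan] add [amuj,abvea,ijjn] -> 11 lines: ujor pjoq hwj amuj abvea ijjn qtq uddi whlp kkn lqg
Hunk 5: at line 7 remove [uddi,whlp] add [fevt] -> 10 lines: ujor pjoq hwj amuj abvea ijjn qtq fevt kkn lqg
Final line count: 10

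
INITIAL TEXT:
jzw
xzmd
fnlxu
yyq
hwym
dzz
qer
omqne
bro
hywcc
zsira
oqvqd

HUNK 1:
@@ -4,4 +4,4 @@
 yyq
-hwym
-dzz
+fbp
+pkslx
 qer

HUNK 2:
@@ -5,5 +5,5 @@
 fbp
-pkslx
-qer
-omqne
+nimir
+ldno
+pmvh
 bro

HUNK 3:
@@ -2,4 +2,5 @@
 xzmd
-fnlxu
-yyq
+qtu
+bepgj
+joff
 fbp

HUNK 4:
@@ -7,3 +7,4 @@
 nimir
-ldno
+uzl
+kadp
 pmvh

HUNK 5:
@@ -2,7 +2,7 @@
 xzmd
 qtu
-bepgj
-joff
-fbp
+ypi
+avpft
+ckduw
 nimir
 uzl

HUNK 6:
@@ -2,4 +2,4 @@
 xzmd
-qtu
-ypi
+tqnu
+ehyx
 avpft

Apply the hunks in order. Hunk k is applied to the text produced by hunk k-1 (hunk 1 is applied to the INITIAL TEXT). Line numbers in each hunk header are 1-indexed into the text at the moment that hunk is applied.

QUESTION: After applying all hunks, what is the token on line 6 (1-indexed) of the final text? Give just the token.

Answer: ckduw

Derivation:
Hunk 1: at line 4 remove [hwym,dzz] add [fbp,pkslx] -> 12 lines: jzw xzmd fnlxu yyq fbp pkslx qer omqne bro hywcc zsira oqvqd
Hunk 2: at line 5 remove [pkslx,qer,omqne] add [nimir,ldno,pmvh] -> 12 lines: jzw xzmd fnlxu yyq fbp nimir ldno pmvh bro hywcc zsira oqvqd
Hunk 3: at line 2 remove [fnlxu,yyq] add [qtu,bepgj,joff] -> 13 lines: jzw xzmd qtu bepgj joff fbp nimir ldno pmvh bro hywcc zsira oqvqd
Hunk 4: at line 7 remove [ldno] add [uzl,kadp] -> 14 lines: jzw xzmd qtu bepgj joff fbp nimir uzl kadp pmvh bro hywcc zsira oqvqd
Hunk 5: at line 2 remove [bepgj,joff,fbp] add [ypi,avpft,ckduw] -> 14 lines: jzw xzmd qtu ypi avpft ckduw nimir uzl kadp pmvh bro hywcc zsira oqvqd
Hunk 6: at line 2 remove [qtu,ypi] add [tqnu,ehyx] -> 14 lines: jzw xzmd tqnu ehyx avpft ckduw nimir uzl kadp pmvh bro hywcc zsira oqvqd
Final line 6: ckduw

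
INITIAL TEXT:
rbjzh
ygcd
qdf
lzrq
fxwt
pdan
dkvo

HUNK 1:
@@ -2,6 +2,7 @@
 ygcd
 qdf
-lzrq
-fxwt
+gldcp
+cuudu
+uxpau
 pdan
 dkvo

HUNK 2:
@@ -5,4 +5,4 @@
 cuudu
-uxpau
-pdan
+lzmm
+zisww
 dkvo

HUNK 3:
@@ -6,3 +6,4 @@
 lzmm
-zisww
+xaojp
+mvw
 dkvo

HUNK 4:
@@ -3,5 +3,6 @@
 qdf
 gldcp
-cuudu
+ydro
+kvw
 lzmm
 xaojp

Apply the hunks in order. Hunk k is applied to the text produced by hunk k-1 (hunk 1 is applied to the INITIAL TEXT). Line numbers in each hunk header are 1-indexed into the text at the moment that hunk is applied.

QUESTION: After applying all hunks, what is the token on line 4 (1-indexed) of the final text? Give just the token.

Answer: gldcp

Derivation:
Hunk 1: at line 2 remove [lzrq,fxwt] add [gldcp,cuudu,uxpau] -> 8 lines: rbjzh ygcd qdf gldcp cuudu uxpau pdan dkvo
Hunk 2: at line 5 remove [uxpau,pdan] add [lzmm,zisww] -> 8 lines: rbjzh ygcd qdf gldcp cuudu lzmm zisww dkvo
Hunk 3: at line 6 remove [zisww] add [xaojp,mvw] -> 9 lines: rbjzh ygcd qdf gldcp cuudu lzmm xaojp mvw dkvo
Hunk 4: at line 3 remove [cuudu] add [ydro,kvw] -> 10 lines: rbjzh ygcd qdf gldcp ydro kvw lzmm xaojp mvw dkvo
Final line 4: gldcp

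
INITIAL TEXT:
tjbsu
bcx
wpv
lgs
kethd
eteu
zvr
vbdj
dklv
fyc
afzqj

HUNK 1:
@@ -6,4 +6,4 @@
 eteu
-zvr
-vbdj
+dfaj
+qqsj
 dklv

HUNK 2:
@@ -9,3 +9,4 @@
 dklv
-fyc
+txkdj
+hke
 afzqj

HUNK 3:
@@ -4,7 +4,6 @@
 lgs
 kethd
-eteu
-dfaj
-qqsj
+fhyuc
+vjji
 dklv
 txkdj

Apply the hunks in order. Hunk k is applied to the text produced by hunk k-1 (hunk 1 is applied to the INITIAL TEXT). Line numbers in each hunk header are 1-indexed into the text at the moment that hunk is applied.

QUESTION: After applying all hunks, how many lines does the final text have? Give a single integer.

Hunk 1: at line 6 remove [zvr,vbdj] add [dfaj,qqsj] -> 11 lines: tjbsu bcx wpv lgs kethd eteu dfaj qqsj dklv fyc afzqj
Hunk 2: at line 9 remove [fyc] add [txkdj,hke] -> 12 lines: tjbsu bcx wpv lgs kethd eteu dfaj qqsj dklv txkdj hke afzqj
Hunk 3: at line 4 remove [eteu,dfaj,qqsj] add [fhyuc,vjji] -> 11 lines: tjbsu bcx wpv lgs kethd fhyuc vjji dklv txkdj hke afzqj
Final line count: 11

Answer: 11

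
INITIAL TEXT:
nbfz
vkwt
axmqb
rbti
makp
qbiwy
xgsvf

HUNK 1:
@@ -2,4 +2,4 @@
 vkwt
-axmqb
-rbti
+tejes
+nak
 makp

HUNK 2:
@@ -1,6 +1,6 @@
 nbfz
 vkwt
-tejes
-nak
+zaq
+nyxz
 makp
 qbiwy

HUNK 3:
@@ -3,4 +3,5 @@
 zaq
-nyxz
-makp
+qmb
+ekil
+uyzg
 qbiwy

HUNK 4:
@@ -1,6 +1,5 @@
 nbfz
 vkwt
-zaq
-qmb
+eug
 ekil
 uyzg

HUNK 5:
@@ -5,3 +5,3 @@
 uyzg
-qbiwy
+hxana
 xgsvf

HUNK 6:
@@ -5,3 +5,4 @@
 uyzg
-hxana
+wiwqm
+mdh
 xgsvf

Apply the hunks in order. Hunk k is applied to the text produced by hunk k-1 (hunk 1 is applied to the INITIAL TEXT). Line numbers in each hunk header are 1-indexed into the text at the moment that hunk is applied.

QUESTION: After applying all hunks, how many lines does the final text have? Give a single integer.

Answer: 8

Derivation:
Hunk 1: at line 2 remove [axmqb,rbti] add [tejes,nak] -> 7 lines: nbfz vkwt tejes nak makp qbiwy xgsvf
Hunk 2: at line 1 remove [tejes,nak] add [zaq,nyxz] -> 7 lines: nbfz vkwt zaq nyxz makp qbiwy xgsvf
Hunk 3: at line 3 remove [nyxz,makp] add [qmb,ekil,uyzg] -> 8 lines: nbfz vkwt zaq qmb ekil uyzg qbiwy xgsvf
Hunk 4: at line 1 remove [zaq,qmb] add [eug] -> 7 lines: nbfz vkwt eug ekil uyzg qbiwy xgsvf
Hunk 5: at line 5 remove [qbiwy] add [hxana] -> 7 lines: nbfz vkwt eug ekil uyzg hxana xgsvf
Hunk 6: at line 5 remove [hxana] add [wiwqm,mdh] -> 8 lines: nbfz vkwt eug ekil uyzg wiwqm mdh xgsvf
Final line count: 8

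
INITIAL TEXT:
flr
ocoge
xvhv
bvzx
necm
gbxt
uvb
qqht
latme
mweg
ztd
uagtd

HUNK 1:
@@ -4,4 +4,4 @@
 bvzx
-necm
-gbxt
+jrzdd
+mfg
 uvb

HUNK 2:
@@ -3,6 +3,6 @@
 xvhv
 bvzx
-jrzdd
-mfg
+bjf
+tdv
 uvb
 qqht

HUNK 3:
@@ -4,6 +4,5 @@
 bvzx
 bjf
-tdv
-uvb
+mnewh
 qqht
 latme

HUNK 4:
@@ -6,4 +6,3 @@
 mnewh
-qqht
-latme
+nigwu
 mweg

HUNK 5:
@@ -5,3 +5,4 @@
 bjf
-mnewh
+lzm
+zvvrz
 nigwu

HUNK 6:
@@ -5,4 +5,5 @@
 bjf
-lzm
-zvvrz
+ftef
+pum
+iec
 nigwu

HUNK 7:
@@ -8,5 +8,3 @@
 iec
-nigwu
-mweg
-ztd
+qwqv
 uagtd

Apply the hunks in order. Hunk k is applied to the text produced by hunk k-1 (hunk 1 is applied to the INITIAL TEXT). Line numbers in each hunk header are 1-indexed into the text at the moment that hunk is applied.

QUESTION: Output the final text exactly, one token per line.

Hunk 1: at line 4 remove [necm,gbxt] add [jrzdd,mfg] -> 12 lines: flr ocoge xvhv bvzx jrzdd mfg uvb qqht latme mweg ztd uagtd
Hunk 2: at line 3 remove [jrzdd,mfg] add [bjf,tdv] -> 12 lines: flr ocoge xvhv bvzx bjf tdv uvb qqht latme mweg ztd uagtd
Hunk 3: at line 4 remove [tdv,uvb] add [mnewh] -> 11 lines: flr ocoge xvhv bvzx bjf mnewh qqht latme mweg ztd uagtd
Hunk 4: at line 6 remove [qqht,latme] add [nigwu] -> 10 lines: flr ocoge xvhv bvzx bjf mnewh nigwu mweg ztd uagtd
Hunk 5: at line 5 remove [mnewh] add [lzm,zvvrz] -> 11 lines: flr ocoge xvhv bvzx bjf lzm zvvrz nigwu mweg ztd uagtd
Hunk 6: at line 5 remove [lzm,zvvrz] add [ftef,pum,iec] -> 12 lines: flr ocoge xvhv bvzx bjf ftef pum iec nigwu mweg ztd uagtd
Hunk 7: at line 8 remove [nigwu,mweg,ztd] add [qwqv] -> 10 lines: flr ocoge xvhv bvzx bjf ftef pum iec qwqv uagtd

Answer: flr
ocoge
xvhv
bvzx
bjf
ftef
pum
iec
qwqv
uagtd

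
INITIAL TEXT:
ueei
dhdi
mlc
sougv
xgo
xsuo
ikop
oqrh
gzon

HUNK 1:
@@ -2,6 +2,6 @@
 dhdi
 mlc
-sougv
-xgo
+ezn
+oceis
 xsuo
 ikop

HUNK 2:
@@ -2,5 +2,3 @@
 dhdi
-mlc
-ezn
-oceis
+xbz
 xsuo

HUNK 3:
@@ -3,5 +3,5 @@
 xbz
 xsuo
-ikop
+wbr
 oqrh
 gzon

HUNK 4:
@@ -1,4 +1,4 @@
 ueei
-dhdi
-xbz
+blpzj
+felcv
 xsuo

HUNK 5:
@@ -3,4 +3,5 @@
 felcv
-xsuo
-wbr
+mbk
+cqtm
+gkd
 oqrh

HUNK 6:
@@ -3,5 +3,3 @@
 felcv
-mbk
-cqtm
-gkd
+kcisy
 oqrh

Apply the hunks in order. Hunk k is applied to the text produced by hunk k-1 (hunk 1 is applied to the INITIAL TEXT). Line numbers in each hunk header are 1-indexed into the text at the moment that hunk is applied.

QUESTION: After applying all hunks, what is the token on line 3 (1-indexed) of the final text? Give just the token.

Hunk 1: at line 2 remove [sougv,xgo] add [ezn,oceis] -> 9 lines: ueei dhdi mlc ezn oceis xsuo ikop oqrh gzon
Hunk 2: at line 2 remove [mlc,ezn,oceis] add [xbz] -> 7 lines: ueei dhdi xbz xsuo ikop oqrh gzon
Hunk 3: at line 3 remove [ikop] add [wbr] -> 7 lines: ueei dhdi xbz xsuo wbr oqrh gzon
Hunk 4: at line 1 remove [dhdi,xbz] add [blpzj,felcv] -> 7 lines: ueei blpzj felcv xsuo wbr oqrh gzon
Hunk 5: at line 3 remove [xsuo,wbr] add [mbk,cqtm,gkd] -> 8 lines: ueei blpzj felcv mbk cqtm gkd oqrh gzon
Hunk 6: at line 3 remove [mbk,cqtm,gkd] add [kcisy] -> 6 lines: ueei blpzj felcv kcisy oqrh gzon
Final line 3: felcv

Answer: felcv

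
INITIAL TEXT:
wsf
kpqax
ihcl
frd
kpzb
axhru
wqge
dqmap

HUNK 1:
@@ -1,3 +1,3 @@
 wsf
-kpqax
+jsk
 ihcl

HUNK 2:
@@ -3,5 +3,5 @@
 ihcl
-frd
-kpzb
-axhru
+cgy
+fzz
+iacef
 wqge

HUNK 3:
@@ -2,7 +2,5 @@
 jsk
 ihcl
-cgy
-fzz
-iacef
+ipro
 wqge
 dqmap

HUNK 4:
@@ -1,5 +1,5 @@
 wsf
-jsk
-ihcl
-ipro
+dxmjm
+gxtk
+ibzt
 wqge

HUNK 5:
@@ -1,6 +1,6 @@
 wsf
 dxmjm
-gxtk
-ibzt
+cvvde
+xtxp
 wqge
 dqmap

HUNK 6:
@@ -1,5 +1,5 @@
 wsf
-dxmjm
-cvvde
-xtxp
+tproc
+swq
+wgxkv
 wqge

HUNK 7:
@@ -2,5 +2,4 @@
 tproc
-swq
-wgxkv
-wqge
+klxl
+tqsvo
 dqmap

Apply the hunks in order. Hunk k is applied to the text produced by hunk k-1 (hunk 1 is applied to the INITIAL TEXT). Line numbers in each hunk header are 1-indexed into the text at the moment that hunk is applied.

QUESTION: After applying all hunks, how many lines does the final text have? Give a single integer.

Hunk 1: at line 1 remove [kpqax] add [jsk] -> 8 lines: wsf jsk ihcl frd kpzb axhru wqge dqmap
Hunk 2: at line 3 remove [frd,kpzb,axhru] add [cgy,fzz,iacef] -> 8 lines: wsf jsk ihcl cgy fzz iacef wqge dqmap
Hunk 3: at line 2 remove [cgy,fzz,iacef] add [ipro] -> 6 lines: wsf jsk ihcl ipro wqge dqmap
Hunk 4: at line 1 remove [jsk,ihcl,ipro] add [dxmjm,gxtk,ibzt] -> 6 lines: wsf dxmjm gxtk ibzt wqge dqmap
Hunk 5: at line 1 remove [gxtk,ibzt] add [cvvde,xtxp] -> 6 lines: wsf dxmjm cvvde xtxp wqge dqmap
Hunk 6: at line 1 remove [dxmjm,cvvde,xtxp] add [tproc,swq,wgxkv] -> 6 lines: wsf tproc swq wgxkv wqge dqmap
Hunk 7: at line 2 remove [swq,wgxkv,wqge] add [klxl,tqsvo] -> 5 lines: wsf tproc klxl tqsvo dqmap
Final line count: 5

Answer: 5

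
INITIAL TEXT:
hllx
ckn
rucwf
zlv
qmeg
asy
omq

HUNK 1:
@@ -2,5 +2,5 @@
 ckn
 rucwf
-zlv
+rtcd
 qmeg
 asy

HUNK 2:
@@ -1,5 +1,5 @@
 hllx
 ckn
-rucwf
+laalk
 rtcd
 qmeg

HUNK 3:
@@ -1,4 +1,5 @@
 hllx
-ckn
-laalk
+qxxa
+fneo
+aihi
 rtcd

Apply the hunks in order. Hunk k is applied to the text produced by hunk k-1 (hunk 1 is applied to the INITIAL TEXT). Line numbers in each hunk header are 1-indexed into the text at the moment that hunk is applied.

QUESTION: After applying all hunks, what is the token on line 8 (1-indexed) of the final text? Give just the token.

Hunk 1: at line 2 remove [zlv] add [rtcd] -> 7 lines: hllx ckn rucwf rtcd qmeg asy omq
Hunk 2: at line 1 remove [rucwf] add [laalk] -> 7 lines: hllx ckn laalk rtcd qmeg asy omq
Hunk 3: at line 1 remove [ckn,laalk] add [qxxa,fneo,aihi] -> 8 lines: hllx qxxa fneo aihi rtcd qmeg asy omq
Final line 8: omq

Answer: omq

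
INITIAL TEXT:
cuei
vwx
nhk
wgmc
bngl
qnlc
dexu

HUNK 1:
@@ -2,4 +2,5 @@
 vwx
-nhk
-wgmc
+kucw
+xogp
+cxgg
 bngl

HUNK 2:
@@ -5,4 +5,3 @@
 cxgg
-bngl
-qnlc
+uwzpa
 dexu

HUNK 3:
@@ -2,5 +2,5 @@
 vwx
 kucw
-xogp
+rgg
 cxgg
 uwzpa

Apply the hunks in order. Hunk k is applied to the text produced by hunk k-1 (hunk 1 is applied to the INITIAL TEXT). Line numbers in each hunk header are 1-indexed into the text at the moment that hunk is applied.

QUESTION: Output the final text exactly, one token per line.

Hunk 1: at line 2 remove [nhk,wgmc] add [kucw,xogp,cxgg] -> 8 lines: cuei vwx kucw xogp cxgg bngl qnlc dexu
Hunk 2: at line 5 remove [bngl,qnlc] add [uwzpa] -> 7 lines: cuei vwx kucw xogp cxgg uwzpa dexu
Hunk 3: at line 2 remove [xogp] add [rgg] -> 7 lines: cuei vwx kucw rgg cxgg uwzpa dexu

Answer: cuei
vwx
kucw
rgg
cxgg
uwzpa
dexu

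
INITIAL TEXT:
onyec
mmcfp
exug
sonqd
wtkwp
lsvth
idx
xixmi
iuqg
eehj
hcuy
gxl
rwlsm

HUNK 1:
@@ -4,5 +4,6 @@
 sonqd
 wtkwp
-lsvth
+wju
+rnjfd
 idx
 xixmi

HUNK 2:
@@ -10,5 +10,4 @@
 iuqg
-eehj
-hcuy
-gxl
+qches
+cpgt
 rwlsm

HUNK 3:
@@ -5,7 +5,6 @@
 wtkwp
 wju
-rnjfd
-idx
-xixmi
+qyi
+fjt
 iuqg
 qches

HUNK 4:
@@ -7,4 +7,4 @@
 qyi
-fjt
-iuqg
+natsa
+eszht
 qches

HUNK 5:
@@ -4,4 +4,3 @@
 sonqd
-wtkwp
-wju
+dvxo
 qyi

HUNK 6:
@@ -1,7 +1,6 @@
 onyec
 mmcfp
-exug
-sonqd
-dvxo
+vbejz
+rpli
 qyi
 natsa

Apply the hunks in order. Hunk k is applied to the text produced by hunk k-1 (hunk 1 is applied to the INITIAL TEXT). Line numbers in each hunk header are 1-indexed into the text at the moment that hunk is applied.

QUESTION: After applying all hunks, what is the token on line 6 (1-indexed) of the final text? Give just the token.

Answer: natsa

Derivation:
Hunk 1: at line 4 remove [lsvth] add [wju,rnjfd] -> 14 lines: onyec mmcfp exug sonqd wtkwp wju rnjfd idx xixmi iuqg eehj hcuy gxl rwlsm
Hunk 2: at line 10 remove [eehj,hcuy,gxl] add [qches,cpgt] -> 13 lines: onyec mmcfp exug sonqd wtkwp wju rnjfd idx xixmi iuqg qches cpgt rwlsm
Hunk 3: at line 5 remove [rnjfd,idx,xixmi] add [qyi,fjt] -> 12 lines: onyec mmcfp exug sonqd wtkwp wju qyi fjt iuqg qches cpgt rwlsm
Hunk 4: at line 7 remove [fjt,iuqg] add [natsa,eszht] -> 12 lines: onyec mmcfp exug sonqd wtkwp wju qyi natsa eszht qches cpgt rwlsm
Hunk 5: at line 4 remove [wtkwp,wju] add [dvxo] -> 11 lines: onyec mmcfp exug sonqd dvxo qyi natsa eszht qches cpgt rwlsm
Hunk 6: at line 1 remove [exug,sonqd,dvxo] add [vbejz,rpli] -> 10 lines: onyec mmcfp vbejz rpli qyi natsa eszht qches cpgt rwlsm
Final line 6: natsa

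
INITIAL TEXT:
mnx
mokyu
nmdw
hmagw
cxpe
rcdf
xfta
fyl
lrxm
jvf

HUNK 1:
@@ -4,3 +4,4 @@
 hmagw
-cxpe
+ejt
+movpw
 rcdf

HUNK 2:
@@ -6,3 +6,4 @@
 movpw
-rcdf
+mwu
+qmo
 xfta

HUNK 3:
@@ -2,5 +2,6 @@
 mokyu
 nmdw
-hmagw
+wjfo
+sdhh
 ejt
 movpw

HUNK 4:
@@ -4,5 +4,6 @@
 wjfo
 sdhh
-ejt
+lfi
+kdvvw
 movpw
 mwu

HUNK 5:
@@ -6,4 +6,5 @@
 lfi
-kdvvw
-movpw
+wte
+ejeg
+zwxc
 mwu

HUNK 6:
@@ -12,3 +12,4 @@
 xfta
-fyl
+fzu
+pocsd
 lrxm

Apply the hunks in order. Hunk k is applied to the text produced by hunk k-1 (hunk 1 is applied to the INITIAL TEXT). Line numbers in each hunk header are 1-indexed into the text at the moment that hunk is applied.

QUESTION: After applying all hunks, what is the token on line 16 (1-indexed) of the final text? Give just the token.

Answer: jvf

Derivation:
Hunk 1: at line 4 remove [cxpe] add [ejt,movpw] -> 11 lines: mnx mokyu nmdw hmagw ejt movpw rcdf xfta fyl lrxm jvf
Hunk 2: at line 6 remove [rcdf] add [mwu,qmo] -> 12 lines: mnx mokyu nmdw hmagw ejt movpw mwu qmo xfta fyl lrxm jvf
Hunk 3: at line 2 remove [hmagw] add [wjfo,sdhh] -> 13 lines: mnx mokyu nmdw wjfo sdhh ejt movpw mwu qmo xfta fyl lrxm jvf
Hunk 4: at line 4 remove [ejt] add [lfi,kdvvw] -> 14 lines: mnx mokyu nmdw wjfo sdhh lfi kdvvw movpw mwu qmo xfta fyl lrxm jvf
Hunk 5: at line 6 remove [kdvvw,movpw] add [wte,ejeg,zwxc] -> 15 lines: mnx mokyu nmdw wjfo sdhh lfi wte ejeg zwxc mwu qmo xfta fyl lrxm jvf
Hunk 6: at line 12 remove [fyl] add [fzu,pocsd] -> 16 lines: mnx mokyu nmdw wjfo sdhh lfi wte ejeg zwxc mwu qmo xfta fzu pocsd lrxm jvf
Final line 16: jvf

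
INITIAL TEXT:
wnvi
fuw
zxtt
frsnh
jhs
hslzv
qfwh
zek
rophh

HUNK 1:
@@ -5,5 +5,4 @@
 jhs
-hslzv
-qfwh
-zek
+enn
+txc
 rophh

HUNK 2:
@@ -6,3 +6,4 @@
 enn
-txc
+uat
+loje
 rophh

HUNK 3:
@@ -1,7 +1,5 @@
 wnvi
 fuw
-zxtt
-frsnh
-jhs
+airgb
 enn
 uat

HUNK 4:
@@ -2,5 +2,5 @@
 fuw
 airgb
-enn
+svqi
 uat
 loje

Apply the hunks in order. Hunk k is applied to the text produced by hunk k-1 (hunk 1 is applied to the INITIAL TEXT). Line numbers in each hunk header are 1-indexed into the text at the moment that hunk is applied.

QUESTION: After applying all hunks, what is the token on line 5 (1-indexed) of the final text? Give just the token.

Hunk 1: at line 5 remove [hslzv,qfwh,zek] add [enn,txc] -> 8 lines: wnvi fuw zxtt frsnh jhs enn txc rophh
Hunk 2: at line 6 remove [txc] add [uat,loje] -> 9 lines: wnvi fuw zxtt frsnh jhs enn uat loje rophh
Hunk 3: at line 1 remove [zxtt,frsnh,jhs] add [airgb] -> 7 lines: wnvi fuw airgb enn uat loje rophh
Hunk 4: at line 2 remove [enn] add [svqi] -> 7 lines: wnvi fuw airgb svqi uat loje rophh
Final line 5: uat

Answer: uat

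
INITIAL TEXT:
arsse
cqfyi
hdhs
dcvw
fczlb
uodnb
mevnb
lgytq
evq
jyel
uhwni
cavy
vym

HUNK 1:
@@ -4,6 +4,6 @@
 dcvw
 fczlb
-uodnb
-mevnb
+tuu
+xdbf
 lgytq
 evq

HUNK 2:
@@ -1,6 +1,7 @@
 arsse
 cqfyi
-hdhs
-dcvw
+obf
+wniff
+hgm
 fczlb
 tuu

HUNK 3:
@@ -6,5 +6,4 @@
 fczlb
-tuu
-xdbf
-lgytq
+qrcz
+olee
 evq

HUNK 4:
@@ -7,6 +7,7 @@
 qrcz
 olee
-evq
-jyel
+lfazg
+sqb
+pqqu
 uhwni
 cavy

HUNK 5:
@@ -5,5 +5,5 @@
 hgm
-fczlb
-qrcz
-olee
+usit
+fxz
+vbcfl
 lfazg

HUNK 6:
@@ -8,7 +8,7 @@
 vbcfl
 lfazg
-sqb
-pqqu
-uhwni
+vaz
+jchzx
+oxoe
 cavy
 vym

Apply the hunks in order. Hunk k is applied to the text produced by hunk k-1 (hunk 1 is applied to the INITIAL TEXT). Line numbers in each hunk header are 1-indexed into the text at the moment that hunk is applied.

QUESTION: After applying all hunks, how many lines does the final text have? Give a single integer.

Answer: 14

Derivation:
Hunk 1: at line 4 remove [uodnb,mevnb] add [tuu,xdbf] -> 13 lines: arsse cqfyi hdhs dcvw fczlb tuu xdbf lgytq evq jyel uhwni cavy vym
Hunk 2: at line 1 remove [hdhs,dcvw] add [obf,wniff,hgm] -> 14 lines: arsse cqfyi obf wniff hgm fczlb tuu xdbf lgytq evq jyel uhwni cavy vym
Hunk 3: at line 6 remove [tuu,xdbf,lgytq] add [qrcz,olee] -> 13 lines: arsse cqfyi obf wniff hgm fczlb qrcz olee evq jyel uhwni cavy vym
Hunk 4: at line 7 remove [evq,jyel] add [lfazg,sqb,pqqu] -> 14 lines: arsse cqfyi obf wniff hgm fczlb qrcz olee lfazg sqb pqqu uhwni cavy vym
Hunk 5: at line 5 remove [fczlb,qrcz,olee] add [usit,fxz,vbcfl] -> 14 lines: arsse cqfyi obf wniff hgm usit fxz vbcfl lfazg sqb pqqu uhwni cavy vym
Hunk 6: at line 8 remove [sqb,pqqu,uhwni] add [vaz,jchzx,oxoe] -> 14 lines: arsse cqfyi obf wniff hgm usit fxz vbcfl lfazg vaz jchzx oxoe cavy vym
Final line count: 14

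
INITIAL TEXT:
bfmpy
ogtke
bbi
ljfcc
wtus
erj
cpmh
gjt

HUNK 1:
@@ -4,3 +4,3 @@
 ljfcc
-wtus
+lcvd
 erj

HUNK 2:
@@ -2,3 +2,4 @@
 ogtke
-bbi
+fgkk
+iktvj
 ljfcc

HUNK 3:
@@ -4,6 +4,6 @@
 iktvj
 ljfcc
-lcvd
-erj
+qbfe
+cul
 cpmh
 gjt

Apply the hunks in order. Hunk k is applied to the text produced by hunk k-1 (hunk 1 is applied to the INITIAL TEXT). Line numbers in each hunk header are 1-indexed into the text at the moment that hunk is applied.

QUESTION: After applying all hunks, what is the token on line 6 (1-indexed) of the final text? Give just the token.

Hunk 1: at line 4 remove [wtus] add [lcvd] -> 8 lines: bfmpy ogtke bbi ljfcc lcvd erj cpmh gjt
Hunk 2: at line 2 remove [bbi] add [fgkk,iktvj] -> 9 lines: bfmpy ogtke fgkk iktvj ljfcc lcvd erj cpmh gjt
Hunk 3: at line 4 remove [lcvd,erj] add [qbfe,cul] -> 9 lines: bfmpy ogtke fgkk iktvj ljfcc qbfe cul cpmh gjt
Final line 6: qbfe

Answer: qbfe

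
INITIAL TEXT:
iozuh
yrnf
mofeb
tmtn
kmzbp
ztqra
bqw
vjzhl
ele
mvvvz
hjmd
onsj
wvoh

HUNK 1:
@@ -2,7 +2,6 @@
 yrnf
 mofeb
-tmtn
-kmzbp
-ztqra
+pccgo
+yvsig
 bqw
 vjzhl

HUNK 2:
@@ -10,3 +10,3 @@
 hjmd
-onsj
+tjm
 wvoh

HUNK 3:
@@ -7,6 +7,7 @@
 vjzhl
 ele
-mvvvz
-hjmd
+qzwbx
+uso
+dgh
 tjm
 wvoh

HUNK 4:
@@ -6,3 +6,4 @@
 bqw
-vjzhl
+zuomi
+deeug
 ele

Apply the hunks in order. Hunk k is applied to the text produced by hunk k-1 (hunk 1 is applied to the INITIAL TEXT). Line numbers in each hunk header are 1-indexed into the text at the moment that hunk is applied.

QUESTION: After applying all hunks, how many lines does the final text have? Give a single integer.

Hunk 1: at line 2 remove [tmtn,kmzbp,ztqra] add [pccgo,yvsig] -> 12 lines: iozuh yrnf mofeb pccgo yvsig bqw vjzhl ele mvvvz hjmd onsj wvoh
Hunk 2: at line 10 remove [onsj] add [tjm] -> 12 lines: iozuh yrnf mofeb pccgo yvsig bqw vjzhl ele mvvvz hjmd tjm wvoh
Hunk 3: at line 7 remove [mvvvz,hjmd] add [qzwbx,uso,dgh] -> 13 lines: iozuh yrnf mofeb pccgo yvsig bqw vjzhl ele qzwbx uso dgh tjm wvoh
Hunk 4: at line 6 remove [vjzhl] add [zuomi,deeug] -> 14 lines: iozuh yrnf mofeb pccgo yvsig bqw zuomi deeug ele qzwbx uso dgh tjm wvoh
Final line count: 14

Answer: 14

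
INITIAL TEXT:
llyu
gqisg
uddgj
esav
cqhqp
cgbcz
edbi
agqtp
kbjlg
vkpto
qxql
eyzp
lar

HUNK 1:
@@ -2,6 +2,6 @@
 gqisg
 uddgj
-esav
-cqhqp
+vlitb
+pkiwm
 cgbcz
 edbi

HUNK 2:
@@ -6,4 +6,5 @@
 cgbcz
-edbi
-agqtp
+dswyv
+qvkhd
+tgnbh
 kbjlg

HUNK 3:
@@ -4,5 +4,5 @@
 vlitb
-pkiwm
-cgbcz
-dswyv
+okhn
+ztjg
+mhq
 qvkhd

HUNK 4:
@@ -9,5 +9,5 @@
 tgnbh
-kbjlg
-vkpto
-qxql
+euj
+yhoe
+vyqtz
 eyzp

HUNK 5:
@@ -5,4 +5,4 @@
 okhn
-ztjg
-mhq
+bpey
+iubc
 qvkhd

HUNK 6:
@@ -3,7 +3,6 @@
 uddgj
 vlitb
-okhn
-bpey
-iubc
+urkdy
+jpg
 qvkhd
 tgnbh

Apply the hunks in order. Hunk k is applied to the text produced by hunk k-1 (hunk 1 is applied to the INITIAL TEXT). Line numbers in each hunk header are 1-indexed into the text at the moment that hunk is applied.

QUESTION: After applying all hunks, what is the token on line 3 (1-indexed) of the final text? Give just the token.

Answer: uddgj

Derivation:
Hunk 1: at line 2 remove [esav,cqhqp] add [vlitb,pkiwm] -> 13 lines: llyu gqisg uddgj vlitb pkiwm cgbcz edbi agqtp kbjlg vkpto qxql eyzp lar
Hunk 2: at line 6 remove [edbi,agqtp] add [dswyv,qvkhd,tgnbh] -> 14 lines: llyu gqisg uddgj vlitb pkiwm cgbcz dswyv qvkhd tgnbh kbjlg vkpto qxql eyzp lar
Hunk 3: at line 4 remove [pkiwm,cgbcz,dswyv] add [okhn,ztjg,mhq] -> 14 lines: llyu gqisg uddgj vlitb okhn ztjg mhq qvkhd tgnbh kbjlg vkpto qxql eyzp lar
Hunk 4: at line 9 remove [kbjlg,vkpto,qxql] add [euj,yhoe,vyqtz] -> 14 lines: llyu gqisg uddgj vlitb okhn ztjg mhq qvkhd tgnbh euj yhoe vyqtz eyzp lar
Hunk 5: at line 5 remove [ztjg,mhq] add [bpey,iubc] -> 14 lines: llyu gqisg uddgj vlitb okhn bpey iubc qvkhd tgnbh euj yhoe vyqtz eyzp lar
Hunk 6: at line 3 remove [okhn,bpey,iubc] add [urkdy,jpg] -> 13 lines: llyu gqisg uddgj vlitb urkdy jpg qvkhd tgnbh euj yhoe vyqtz eyzp lar
Final line 3: uddgj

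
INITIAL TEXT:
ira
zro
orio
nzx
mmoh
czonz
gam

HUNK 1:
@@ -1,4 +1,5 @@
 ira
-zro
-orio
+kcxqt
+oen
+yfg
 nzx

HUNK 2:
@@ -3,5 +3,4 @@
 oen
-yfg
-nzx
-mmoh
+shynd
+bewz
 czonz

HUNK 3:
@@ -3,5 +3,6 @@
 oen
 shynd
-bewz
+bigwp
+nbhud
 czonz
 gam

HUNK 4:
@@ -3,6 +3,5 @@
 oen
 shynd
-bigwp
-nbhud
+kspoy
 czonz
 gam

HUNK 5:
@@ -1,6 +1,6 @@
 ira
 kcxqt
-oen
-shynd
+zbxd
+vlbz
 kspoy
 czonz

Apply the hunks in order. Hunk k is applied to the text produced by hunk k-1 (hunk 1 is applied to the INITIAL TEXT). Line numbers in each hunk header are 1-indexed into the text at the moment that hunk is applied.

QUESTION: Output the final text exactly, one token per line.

Answer: ira
kcxqt
zbxd
vlbz
kspoy
czonz
gam

Derivation:
Hunk 1: at line 1 remove [zro,orio] add [kcxqt,oen,yfg] -> 8 lines: ira kcxqt oen yfg nzx mmoh czonz gam
Hunk 2: at line 3 remove [yfg,nzx,mmoh] add [shynd,bewz] -> 7 lines: ira kcxqt oen shynd bewz czonz gam
Hunk 3: at line 3 remove [bewz] add [bigwp,nbhud] -> 8 lines: ira kcxqt oen shynd bigwp nbhud czonz gam
Hunk 4: at line 3 remove [bigwp,nbhud] add [kspoy] -> 7 lines: ira kcxqt oen shynd kspoy czonz gam
Hunk 5: at line 1 remove [oen,shynd] add [zbxd,vlbz] -> 7 lines: ira kcxqt zbxd vlbz kspoy czonz gam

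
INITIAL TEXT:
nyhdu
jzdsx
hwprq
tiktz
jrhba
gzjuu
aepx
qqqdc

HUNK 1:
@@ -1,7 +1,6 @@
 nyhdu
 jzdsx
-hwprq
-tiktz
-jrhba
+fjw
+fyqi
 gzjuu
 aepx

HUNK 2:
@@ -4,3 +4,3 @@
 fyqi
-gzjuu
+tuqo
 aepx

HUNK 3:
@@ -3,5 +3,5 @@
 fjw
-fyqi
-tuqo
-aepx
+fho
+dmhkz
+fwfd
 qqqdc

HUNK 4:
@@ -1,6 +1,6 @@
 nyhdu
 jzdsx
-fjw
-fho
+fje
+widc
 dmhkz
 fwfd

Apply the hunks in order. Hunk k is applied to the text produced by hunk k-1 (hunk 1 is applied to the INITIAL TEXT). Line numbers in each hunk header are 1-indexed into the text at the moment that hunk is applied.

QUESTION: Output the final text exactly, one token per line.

Answer: nyhdu
jzdsx
fje
widc
dmhkz
fwfd
qqqdc

Derivation:
Hunk 1: at line 1 remove [hwprq,tiktz,jrhba] add [fjw,fyqi] -> 7 lines: nyhdu jzdsx fjw fyqi gzjuu aepx qqqdc
Hunk 2: at line 4 remove [gzjuu] add [tuqo] -> 7 lines: nyhdu jzdsx fjw fyqi tuqo aepx qqqdc
Hunk 3: at line 3 remove [fyqi,tuqo,aepx] add [fho,dmhkz,fwfd] -> 7 lines: nyhdu jzdsx fjw fho dmhkz fwfd qqqdc
Hunk 4: at line 1 remove [fjw,fho] add [fje,widc] -> 7 lines: nyhdu jzdsx fje widc dmhkz fwfd qqqdc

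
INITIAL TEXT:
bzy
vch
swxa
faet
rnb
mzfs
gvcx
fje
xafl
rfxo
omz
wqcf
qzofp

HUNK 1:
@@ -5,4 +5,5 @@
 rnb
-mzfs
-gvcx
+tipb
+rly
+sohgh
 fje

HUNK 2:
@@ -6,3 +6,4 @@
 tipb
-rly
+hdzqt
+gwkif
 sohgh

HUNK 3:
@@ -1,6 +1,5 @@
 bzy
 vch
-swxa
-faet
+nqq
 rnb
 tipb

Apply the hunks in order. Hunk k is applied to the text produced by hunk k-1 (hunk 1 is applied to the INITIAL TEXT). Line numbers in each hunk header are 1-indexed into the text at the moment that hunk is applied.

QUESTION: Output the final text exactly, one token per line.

Answer: bzy
vch
nqq
rnb
tipb
hdzqt
gwkif
sohgh
fje
xafl
rfxo
omz
wqcf
qzofp

Derivation:
Hunk 1: at line 5 remove [mzfs,gvcx] add [tipb,rly,sohgh] -> 14 lines: bzy vch swxa faet rnb tipb rly sohgh fje xafl rfxo omz wqcf qzofp
Hunk 2: at line 6 remove [rly] add [hdzqt,gwkif] -> 15 lines: bzy vch swxa faet rnb tipb hdzqt gwkif sohgh fje xafl rfxo omz wqcf qzofp
Hunk 3: at line 1 remove [swxa,faet] add [nqq] -> 14 lines: bzy vch nqq rnb tipb hdzqt gwkif sohgh fje xafl rfxo omz wqcf qzofp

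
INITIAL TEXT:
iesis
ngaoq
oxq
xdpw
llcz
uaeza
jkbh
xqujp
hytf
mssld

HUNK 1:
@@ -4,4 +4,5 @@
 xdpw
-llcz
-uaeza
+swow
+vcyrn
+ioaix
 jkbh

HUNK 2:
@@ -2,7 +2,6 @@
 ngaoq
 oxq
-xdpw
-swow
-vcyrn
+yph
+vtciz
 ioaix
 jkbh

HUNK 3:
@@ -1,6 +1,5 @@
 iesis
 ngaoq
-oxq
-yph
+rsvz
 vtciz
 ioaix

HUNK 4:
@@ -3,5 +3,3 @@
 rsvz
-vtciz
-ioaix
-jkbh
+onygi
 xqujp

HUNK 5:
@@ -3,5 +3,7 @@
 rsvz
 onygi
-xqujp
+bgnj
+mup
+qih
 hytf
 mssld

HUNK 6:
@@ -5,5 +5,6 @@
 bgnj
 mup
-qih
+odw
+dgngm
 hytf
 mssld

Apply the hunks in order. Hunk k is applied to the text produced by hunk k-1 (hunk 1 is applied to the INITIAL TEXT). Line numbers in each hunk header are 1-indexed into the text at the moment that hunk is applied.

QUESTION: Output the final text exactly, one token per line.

Answer: iesis
ngaoq
rsvz
onygi
bgnj
mup
odw
dgngm
hytf
mssld

Derivation:
Hunk 1: at line 4 remove [llcz,uaeza] add [swow,vcyrn,ioaix] -> 11 lines: iesis ngaoq oxq xdpw swow vcyrn ioaix jkbh xqujp hytf mssld
Hunk 2: at line 2 remove [xdpw,swow,vcyrn] add [yph,vtciz] -> 10 lines: iesis ngaoq oxq yph vtciz ioaix jkbh xqujp hytf mssld
Hunk 3: at line 1 remove [oxq,yph] add [rsvz] -> 9 lines: iesis ngaoq rsvz vtciz ioaix jkbh xqujp hytf mssld
Hunk 4: at line 3 remove [vtciz,ioaix,jkbh] add [onygi] -> 7 lines: iesis ngaoq rsvz onygi xqujp hytf mssld
Hunk 5: at line 3 remove [xqujp] add [bgnj,mup,qih] -> 9 lines: iesis ngaoq rsvz onygi bgnj mup qih hytf mssld
Hunk 6: at line 5 remove [qih] add [odw,dgngm] -> 10 lines: iesis ngaoq rsvz onygi bgnj mup odw dgngm hytf mssld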